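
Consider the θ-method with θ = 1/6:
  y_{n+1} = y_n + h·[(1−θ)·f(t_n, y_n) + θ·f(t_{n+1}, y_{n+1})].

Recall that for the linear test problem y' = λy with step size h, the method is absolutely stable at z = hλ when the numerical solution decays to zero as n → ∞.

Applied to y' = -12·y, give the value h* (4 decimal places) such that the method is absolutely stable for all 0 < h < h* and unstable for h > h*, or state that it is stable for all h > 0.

On y'=λy, z=hλ:
  y_{n+1} = y_n + z·[5/6·y_n + 1/6·y_{n+1}] ⇒ (1 − 1/6z)y_{n+1} = (1 + 5/6z)y_n
  Hence R(z) = (1 + 5/6z)/(1 − 1/6z).

Solve |R(x)|<1 on ℝ⁻.
x=-0.82: |R|=0.2786
R=−1: 1+5/6x = −1+1/6x ⇒ -2/3x=2 ⇒ x=2/(-2/3)=-3.0000
Confirm numerically:
  x=-2.948: |R|=0.97675 <1
  x=-2.450: |R|=0.73964 <1
  x=-1.974: |R|=0.48533 <1
  x=-1.695: |R|=0.32164 <1
  x=-3.547: |R|=1.22918 >1
  x=-3.469: |R|=1.19812 >1
  x=-3.124: |R|=1.05436 >1
Stable set (-3.0000, 0).

(-3.0000,0); λ=-12 ⇒ h* = (3)/12 = 0.2500.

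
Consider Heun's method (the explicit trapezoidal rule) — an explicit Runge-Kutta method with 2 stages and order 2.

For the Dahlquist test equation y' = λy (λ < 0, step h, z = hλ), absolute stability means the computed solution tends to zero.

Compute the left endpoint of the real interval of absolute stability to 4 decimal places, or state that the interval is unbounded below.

left endpoint -2.0000.

On y'=λy, z=hλ:
  order 2, 2-stage ⇒ R(z)=1+z+z^2/2
  (e.g. R(-1.3)=0.54500, |R|=0.54500)

Find x<0 with |R(x)|<1.
x=-1.3: |R|=0.5450
|R(-2.24)|=1.2688 |R(-1.72)|=0.7592 |R(-1.43)|=0.5924
Bisect:
  x_lo=-2.4812 |R|=1.5970  x_hi=-0.3033 |R|=0.7427
  mid=-1.39227 |R|=0.57694 →hi
  mid=-1.93675 |R|=0.93875 →hi
  mid=-2.20899 |R|=1.23083 →lo
  mid=-2.07287 |R|=1.07552 →lo
  mid=-2.00481 |R|=1.00482 →lo
  mid=-1.97078 |R|=0.97121 →hi
  mid=-1.98779 |R|=0.98787 →hi
  ...
  [-2.00002,-1.99989] ⇒ x*=-2.0000
So |R|<1 on (-2.0000, 0).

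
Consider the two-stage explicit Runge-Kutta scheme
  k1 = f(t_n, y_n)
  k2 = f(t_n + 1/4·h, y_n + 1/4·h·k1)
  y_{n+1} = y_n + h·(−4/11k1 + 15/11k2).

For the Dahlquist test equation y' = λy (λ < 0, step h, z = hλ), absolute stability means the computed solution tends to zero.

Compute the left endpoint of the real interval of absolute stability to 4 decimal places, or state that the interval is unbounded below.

z* = -2.9333.

Test eqn y'=λy, z=hλ:
  k1=λy_n ⇒ h·k1=z·y_n;  k2=λ(1+1/4z)y_n ⇒ h·k2=z(1+1/4z)y_n
  y_{n+1}/y_n = 1 − 4/11z + 15/11z(1+1/4z) = 1 + z + 15/44z²
  R(z) = 1 + z + 15/44z².

Find x<0 with |R(x)|<1.
x=-0.49: |R|=0.5919
R=1: x+15/44x²=0 ⇒ x=−44/15=-2.9333; min R=1−1/(4·15/44)=0.2667>−1
Confirm numerically:
  x=-2.706: |R|=0.79028 <1
  x=-2.577: |R|=0.68695 <1
  x=-1.700: |R|=0.28523 <1
  x=-1.666: |R|=0.28021 <1
  x=-3.364: |R|=1.49390 >1
  x=-3.080: |R|=1.15400 >1
  x=-3.049: |R|=1.12023 >1
Interval (-2.9333, 0).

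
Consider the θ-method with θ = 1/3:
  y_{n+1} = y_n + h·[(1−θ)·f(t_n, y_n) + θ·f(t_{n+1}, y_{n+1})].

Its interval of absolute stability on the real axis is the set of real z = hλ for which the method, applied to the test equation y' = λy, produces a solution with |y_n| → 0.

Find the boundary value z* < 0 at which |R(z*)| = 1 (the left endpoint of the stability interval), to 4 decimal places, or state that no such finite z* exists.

Set f=λy, z=hλ:
  y_{n+1} = y_n + z·[2/3·y_n + 1/3·y_{n+1}] ⇒ (1 − 1/3z)y_{n+1} = (1 + 2/3z)y_n
  so R(z) = (1 + 2/3z)/(1 − 1/3z).

Boundary: |R(x)|=1, x<0.
x=-1.58: |R|=0.0349
R=−1: 1+2/3x = −1+1/3x ⇒ -1/3x=2 ⇒ x=2/(-1/3)=-6.0000
Confirm numerically:
  x=-4.048: |R|=0.72304 <1
  x=-3.510: |R|=0.61751 <1
  x=-2.684: |R|=0.41661 <1
  x=-2.590: |R|=0.38998 <1
  x=-6.543: |R|=1.05690 >1
  x=-6.095: |R|=1.01045 >1
So |R|<1 on (-6.0000, 0).

z* = -6.0000.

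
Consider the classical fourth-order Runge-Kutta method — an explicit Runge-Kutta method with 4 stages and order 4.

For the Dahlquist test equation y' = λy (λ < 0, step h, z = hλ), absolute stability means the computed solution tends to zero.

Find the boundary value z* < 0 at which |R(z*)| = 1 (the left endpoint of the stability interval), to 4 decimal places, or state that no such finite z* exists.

left endpoint -2.7853.

Set f=λy, z=hλ:
  order 4, 4-stage ⇒ R(z)=1+z+z^2/2+z^3/6+z^4/24
  (e.g. R(-0.5)=0.60677, |R|=0.60677)

Find x<0 with |R(x)|<1.
x=-0.5: |R|=0.6068
|R(-2.96)|=1.2970 |R(-2)|=0.3333 |R(-0.75)|=0.4741
Bisect:
  x_lo=-3.1229 |R|=1.6402  x_hi=-0.2151 |R|=0.8065
  mid=-1.66896 |R|=0.27223 →hi
  mid=-2.39591 |R|=0.55504 →hi
  mid=-2.75938 |R|=0.96163 →hi
  mid=-2.94112 |R|=1.26151 →lo
  mid=-2.85025 |R|=1.10244 →lo
  mid=-2.80482 |R|=1.02984 →lo
  mid=-2.78210 |R|=0.99520 →hi
  mid=-2.79346 |R|=1.01238 →lo
  mid=-2.78778 |R|=1.00375 →lo
  ...
  [-2.78529,-2.78512] ⇒ x*=-2.7853
Interval (-2.7853, 0).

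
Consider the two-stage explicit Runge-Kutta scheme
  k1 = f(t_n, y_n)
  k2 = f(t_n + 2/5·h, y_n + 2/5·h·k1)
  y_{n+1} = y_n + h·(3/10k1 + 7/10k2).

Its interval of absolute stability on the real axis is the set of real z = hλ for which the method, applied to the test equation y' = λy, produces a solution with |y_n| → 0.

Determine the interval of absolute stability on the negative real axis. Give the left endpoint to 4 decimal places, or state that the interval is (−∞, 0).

On y'=λy, z=hλ:
  k1=λy_n ⇒ h·k1=z·y_n;  k2=λ(1+2/5z)y_n ⇒ h·k2=z(1+2/5z)y_n
  y_{n+1}/y_n = 1 + 3/10z + 7/10z(1+2/5z) = 1 + z + 7/25z²
  R(z) = 1 + z + 7/25z².

Find x<0 with |R(x)|<1.
x=-1.77: |R|=0.1072
R=1: x+7/25x²=0 ⇒ x=−25/7=-3.5714; min R=1−1/(4·7/25)=0.1071>−1
Confirm numerically:
  x=-3.310: |R|=0.75771 <1
  x=-2.804: |R|=0.39748 <1
  x=-1.588: |R|=0.11809 <1
  x=-4.166: |R|=1.69356 >1
  x=-4.004: |R|=1.48496 >1
So |R|<1 on (-3.5714, 0).

(-3.5714, 0).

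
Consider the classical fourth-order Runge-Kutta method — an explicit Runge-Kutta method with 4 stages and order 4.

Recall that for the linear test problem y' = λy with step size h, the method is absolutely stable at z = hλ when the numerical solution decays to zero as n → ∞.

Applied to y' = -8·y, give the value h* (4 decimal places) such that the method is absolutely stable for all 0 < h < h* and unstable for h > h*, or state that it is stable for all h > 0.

On y'=λy, z=hλ:
  order 4, 4-stage ⇒ R(z)=1+z+z^2/2+z^3/6+z^4/24
  (e.g. R(-1.48)=0.27481, |R|=0.27481)

Boundary: |R(x)|=1, x<0.
x=-1.48: |R|=0.2748
|R(-1.91)|=0.3073 |R(-1.74)|=0.2777 |R(-0.71)|=0.4930
Bisect:
  x_lo=-3.3382 |R|=2.2079  x_hi=-0.3063 |R|=0.7362
  mid=-1.82229 |R|=0.28899 →hi
  mid=-2.58026 |R|=0.73238 →hi
  mid=-2.95924 |R|=1.29553 →lo
  mid=-2.76975 |R|=0.97681 →hi
  mid=-2.86449 |R|=1.12612 →lo
  mid=-2.81712 |R|=1.04905 →lo
  mid=-2.79343 |R|=1.01234 →lo
  mid=-2.78159 |R|=0.99443 →hi
  mid=-2.78751 |R|=1.00335 →lo
  mid=-2.78455 |R|=0.99888 →hi
  ...
  [-2.78548,-2.78529] ⇒ x*=-2.7853
So |R|<1 on (-2.7853, 0).

(-2.7853,0); λ=-8 ⇒ h* = 0.3482.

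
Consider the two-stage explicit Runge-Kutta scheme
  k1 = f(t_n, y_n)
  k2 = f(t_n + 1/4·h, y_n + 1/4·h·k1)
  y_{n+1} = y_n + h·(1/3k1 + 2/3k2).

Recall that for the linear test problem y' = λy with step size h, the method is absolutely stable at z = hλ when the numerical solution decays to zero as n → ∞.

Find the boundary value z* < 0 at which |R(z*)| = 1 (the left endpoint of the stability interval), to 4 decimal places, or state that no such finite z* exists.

left endpoint -6.0000.

On y'=λy, z=hλ:
  k1=λy_n ⇒ h·k1=z·y_n;  k2=λ(1+1/4z)y_n ⇒ h·k2=z(1+1/4z)y_n
  y_{n+1}/y_n = 1 + 1/3z + 2/3z(1+1/4z) = 1 + z + 1/6z²
  so R(z) = 1 + z + 1/6z².

Solve |R(x)|<1 on ℝ⁻.
x=-1.63: |R|=0.1872
R=1: x+1/6x²=0 ⇒ x=−6=-6.0000; min R=1−1/(4·1/6)=-0.5000>−1
Confirm numerically:
  x=-5.854: |R|=0.85755 <1
  x=-4.402: |R|=0.17240 <1
  x=-3.491: |R|=0.45982 <1
  x=-6.310: |R|=1.32602 >1
  x=-6.112: |R|=1.11409 >1
Stable set (-6.0000, 0).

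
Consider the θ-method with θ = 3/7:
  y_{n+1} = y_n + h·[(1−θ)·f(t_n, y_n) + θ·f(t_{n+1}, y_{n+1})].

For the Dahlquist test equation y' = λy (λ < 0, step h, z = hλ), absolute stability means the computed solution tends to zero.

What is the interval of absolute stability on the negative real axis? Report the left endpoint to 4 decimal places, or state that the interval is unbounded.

z∈(-14.0000,0).

Test eqn y'=λy, z=hλ:
  y_{n+1} = y_n + z·[4/7·y_n + 3/7·y_{n+1}] ⇒ (1 − 3/7z)y_{n+1} = (1 + 4/7z)y_n
  ⇒ R(z) = (1 + 4/7z)/(1 − 3/7z).

Boundary: |R(x)|=1, x<0.
x=-1.63: |R|=0.0404
R=−1: 1+4/7x = −1+3/7x ⇒ -1/7x=2 ⇒ x=2/(-1/7)=-14.0000
Confirm numerically:
  x=-10.177: |R|=0.89814 <1
  x=-9.140: |R|=0.85880 <1
  x=-8.135: |R|=0.81325 <1
  x=-14.551: |R|=1.01088 >1
  x=-14.303: |R|=1.00607 >1
  x=-14.176: |R|=1.00355 >1
So |R|<1 on (-14.0000, 0).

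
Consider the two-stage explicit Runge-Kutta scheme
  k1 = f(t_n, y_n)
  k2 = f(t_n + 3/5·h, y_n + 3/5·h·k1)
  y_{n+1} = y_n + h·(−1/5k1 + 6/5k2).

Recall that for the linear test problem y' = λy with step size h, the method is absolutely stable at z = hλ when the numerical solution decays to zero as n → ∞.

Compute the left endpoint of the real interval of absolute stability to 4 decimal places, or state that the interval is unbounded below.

z* = -1.3889.

With y'=λy (z=hλ):
  k1=λy_n ⇒ h·k1=z·y_n;  k2=λ(1+3/5z)y_n ⇒ h·k2=z(1+3/5z)y_n
  y_{n+1}/y_n = 1 − 1/5z + 6/5z(1+3/5z) = 1 + z + 18/25z²
  Hence R(z) = 1 + z + 18/25z².

Need |R(x)|<1, x<0.
x=-1.42: |R|=1.0318
R=1: x+18/25x²=0 ⇒ x=−25/18=-1.3889; min R=1−1/(4·18/25)=0.6528>−1
Confirm numerically:
  x=-1.161: |R|=0.80950 <1
  x=-0.737: |R|=0.65408 <1
  x=-0.626: |R|=0.65615 <1
  x=-1.731: |R|=1.42638 >1
  x=-1.717: |R|=1.40562 >1
  x=-1.653: |R|=1.31433 >1
So |R|<1 on (-1.3889, 0).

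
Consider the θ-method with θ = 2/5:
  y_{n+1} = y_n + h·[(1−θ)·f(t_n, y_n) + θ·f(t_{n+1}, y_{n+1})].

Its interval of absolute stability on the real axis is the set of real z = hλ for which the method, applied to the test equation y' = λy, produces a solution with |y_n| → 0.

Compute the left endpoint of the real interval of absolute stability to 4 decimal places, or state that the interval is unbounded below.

Set f=λy, z=hλ:
  y_{n+1} = y_n + z·[3/5·y_n + 2/5·y_{n+1}] ⇒ (1 − 2/5z)y_{n+1} = (1 + 3/5z)y_n
  R(z) = (1 + 3/5z)/(1 − 2/5z).

Need |R(x)|<1, x<0.
x=-1.17: |R|=0.2030
R=−1: 1+3/5x = −1+2/5x ⇒ -1/5x=2 ⇒ x=2/(-1/5)=-10.0000
Confirm numerically:
  x=-7.381: |R|=0.86747 <1
  x=-5.474: |R|=0.71620 <1
  x=-4.512: |R|=0.60867 <1
  x=-10.415: |R|=1.01607 >1
  x=-10.330: |R|=1.01286 >1
  x=-10.306: |R|=1.01195 >1
Stable set (-10.0000, 0).

left endpoint -10.0000.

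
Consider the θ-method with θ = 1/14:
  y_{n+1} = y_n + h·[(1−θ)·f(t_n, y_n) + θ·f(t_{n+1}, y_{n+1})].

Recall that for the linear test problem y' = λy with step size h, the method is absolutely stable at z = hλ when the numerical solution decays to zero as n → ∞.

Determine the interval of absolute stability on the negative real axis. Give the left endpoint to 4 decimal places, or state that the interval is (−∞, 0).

z∈(-2.3333,0).

Set f=λy, z=hλ:
  y_{n+1} = y_n + z·[13/14·y_n + 1/14·y_{n+1}] ⇒ (1 − 1/14z)y_{n+1} = (1 + 13/14z)y_n
  so R(z) = (1 + 13/14z)/(1 − 1/14z).

Boundary: |R(x)|=1, x<0.
x=-1.36: |R|=0.2396
R=−1: 1+13/14x = −1+1/14x ⇒ -6/7x=2 ⇒ x=2/(-6/7)=-2.3333
Confirm numerically:
  x=-2.087: |R|=0.81625 <1
  x=-1.965: |R|=0.72314 <1
  x=-1.886: |R|=0.66209 <1
  x=-1.703: |R|=0.51831 <1
  x=-2.509: |R|=1.12769 >1
  x=-2.407: |R|=1.05388 >1
Interval (-2.3333, 0).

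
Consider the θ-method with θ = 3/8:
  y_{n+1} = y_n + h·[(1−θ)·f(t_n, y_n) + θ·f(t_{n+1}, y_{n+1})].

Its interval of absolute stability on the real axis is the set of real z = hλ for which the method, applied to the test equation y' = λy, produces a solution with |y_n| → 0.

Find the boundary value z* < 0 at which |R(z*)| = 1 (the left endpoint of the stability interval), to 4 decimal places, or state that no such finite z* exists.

Test eqn y'=λy, z=hλ:
  y_{n+1} = y_n + z·[5/8·y_n + 3/8·y_{n+1}] ⇒ (1 − 3/8z)y_{n+1} = (1 + 5/8z)y_n
  R(z) = (1 + 5/8z)/(1 − 3/8z).

Boundary: |R(x)|=1, x<0.
x=-0.44: |R|=0.6223
R=−1: 1+5/8x = −1+3/8x ⇒ -1/4x=2 ⇒ x=2/(-1/4)=-8.0000
Confirm numerically:
  x=-5.728: |R|=0.81957 <1
  x=-4.939: |R|=0.73169 <1
  x=-4.495: |R|=0.67373 <1
  x=-3.203: |R|=0.45516 <1
  x=-8.588: |R|=1.03483 >1
  x=-8.515: |R|=1.03071 >1
  x=-8.087: |R|=1.00539 >1
So |R|<1 on (-8.0000, 0).

z* = -8.0000.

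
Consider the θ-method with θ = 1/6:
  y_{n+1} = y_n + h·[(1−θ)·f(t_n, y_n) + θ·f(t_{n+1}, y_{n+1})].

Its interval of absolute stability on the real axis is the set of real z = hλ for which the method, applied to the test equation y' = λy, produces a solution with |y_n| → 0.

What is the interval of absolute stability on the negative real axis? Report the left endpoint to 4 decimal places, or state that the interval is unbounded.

Test eqn y'=λy, z=hλ:
  y_{n+1} = y_n + z·[5/6·y_n + 1/6·y_{n+1}] ⇒ (1 − 1/6z)y_{n+1} = (1 + 5/6z)y_n
  so R(z) = (1 + 5/6z)/(1 − 1/6z).

Boundary: |R(x)|=1, x<0.
x=-0.95: |R|=0.1799
R=−1: 1+5/6x = −1+1/6x ⇒ -2/3x=2 ⇒ x=2/(-2/3)=-3.0000
Confirm numerically:
  x=-2.935: |R|=0.97090 <1
  x=-1.992: |R|=0.49550 <1
  x=-1.703: |R|=0.32650 <1
  x=-1.321: |R|=0.08264 <1
  x=-3.547: |R|=1.22918 >1
  x=-3.268: |R|=1.11567 >1
Interval (-3.0000, 0).

z∈(-3.0000,0).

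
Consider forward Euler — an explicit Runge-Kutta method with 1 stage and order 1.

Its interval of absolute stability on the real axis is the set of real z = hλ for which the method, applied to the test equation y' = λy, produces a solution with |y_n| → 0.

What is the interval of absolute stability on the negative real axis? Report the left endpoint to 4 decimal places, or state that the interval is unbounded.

Set f=λy, z=hλ:
  order 1, 1-stage ⇒ R(z)=1+z
  (e.g. R(-1.62)=-0.62000, |R|=0.62000)

Solve |R(x)|<1 on ℝ⁻.
x=-1.62: |R|=0.6200
|R(-1.59)|=0.5900 |R(-1)|=0.0000 |R(-0.71)|=0.2900
Bisect:
  x_lo=-2.5843 |R|=1.5843  x_hi=-0.2498 |R|=0.7502
  mid=-1.41705 |R|=0.41705 →hi
  mid=-2.00067 |R|=1.00067 →lo
  mid=-1.70886 |R|=0.70886 →hi
  mid=-1.85476 |R|=0.85476 →hi
  mid=-1.92772 |R|=0.92772 →hi
  mid=-1.96419 |R|=0.96419 →hi
  mid=-1.98243 |R|=0.98243 →hi
  mid=-1.99155 |R|=0.99155 →hi
  mid=-1.99611 |R|=0.99611 →hi
  ...
  [-2.00010,-1.99996] ⇒ x*=-2.0000
So |R|<1 on (-2.0000, 0).

z∈(-2.0000,0).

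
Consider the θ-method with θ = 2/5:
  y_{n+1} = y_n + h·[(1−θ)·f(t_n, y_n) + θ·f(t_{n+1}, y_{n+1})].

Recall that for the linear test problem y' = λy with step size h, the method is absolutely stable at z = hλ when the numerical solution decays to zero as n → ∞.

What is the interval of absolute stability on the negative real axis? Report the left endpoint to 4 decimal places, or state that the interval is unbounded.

(-10.0000, 0).

Set f=λy, z=hλ:
  y_{n+1} = y_n + z·[3/5·y_n + 2/5·y_{n+1}] ⇒ (1 − 2/5z)y_{n+1} = (1 + 3/5z)y_n
  ⇒ R(z) = (1 + 3/5z)/(1 − 2/5z).

Need |R(x)|<1, x<0.
x=-1.04: |R|=0.2655
R=−1: 1+3/5x = −1+2/5x ⇒ -1/5x=2 ⇒ x=2/(-1/5)=-10.0000
Confirm numerically:
  x=-9.367: |R|=0.97333 <1
  x=-6.739: |R|=0.82352 <1
  x=-5.359: |R|=0.70473 <1
  x=-10.252: |R|=1.00988 >1
  x=-10.155: |R|=1.00612 >1
  x=-10.079: |R|=1.00314 >1
Stable set (-10.0000, 0).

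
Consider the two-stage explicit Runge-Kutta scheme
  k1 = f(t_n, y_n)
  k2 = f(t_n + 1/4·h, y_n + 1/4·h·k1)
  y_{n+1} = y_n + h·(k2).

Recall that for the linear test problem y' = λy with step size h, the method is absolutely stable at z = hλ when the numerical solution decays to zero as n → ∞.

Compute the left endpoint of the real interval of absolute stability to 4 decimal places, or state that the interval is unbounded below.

z* = -4.0000.

Set f=λy, z=hλ:
  k1=λy_n ⇒ h·k1=z·y_n;  k2=λ(1+1/4z)y_n ⇒ h·k2=z(1+1/4z)y_n
  y_{n+1}/y_n = 1 + z(1+1/4z) = 1 + z + 1/4z²
  ⇒ R(z) = 1 + z + 1/4z².

Boundary: |R(x)|=1, x<0.
x=-0.51: |R|=0.5550
R=1: x+1/4x²=0 ⇒ x=−4=-4.0000; min R=1−1/(4·1/4)=0.0000>−1
Confirm numerically:
  x=-3.463: |R|=0.53509 <1
  x=-2.037: |R|=0.00034 <1
  x=-1.758: |R|=0.01464 <1
  x=-4.420: |R|=1.46410 >1
  x=-4.195: |R|=1.20451 >1
  x=-4.143: |R|=1.14811 >1
So |R|<1 on (-4.0000, 0).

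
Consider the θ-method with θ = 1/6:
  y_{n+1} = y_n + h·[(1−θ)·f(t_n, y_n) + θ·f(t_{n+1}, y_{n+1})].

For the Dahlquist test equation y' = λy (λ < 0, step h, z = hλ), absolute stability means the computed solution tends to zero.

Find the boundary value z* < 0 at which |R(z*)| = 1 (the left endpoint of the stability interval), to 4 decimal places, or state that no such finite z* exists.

left endpoint -3.0000.

On y'=λy, z=hλ:
  y_{n+1} = y_n + z·[5/6·y_n + 1/6·y_{n+1}] ⇒ (1 − 1/6z)y_{n+1} = (1 + 5/6z)y_n
  R(z) = (1 + 5/6z)/(1 − 1/6z).

Boundary: |R(x)|=1, x<0.
x=-0.63: |R|=0.4299
R=−1: 1+5/6x = −1+1/6x ⇒ -2/3x=2 ⇒ x=2/(-2/3)=-3.0000
Confirm numerically:
  x=-2.596: |R|=0.81201 <1
  x=-2.020: |R|=0.51122 <1
  x=-1.887: |R|=0.43553 <1
  x=-3.415: |R|=1.17631 >1
  x=-3.309: |R|=1.13277 >1
  x=-3.154: |R|=1.06729 >1
Interval (-3.0000, 0).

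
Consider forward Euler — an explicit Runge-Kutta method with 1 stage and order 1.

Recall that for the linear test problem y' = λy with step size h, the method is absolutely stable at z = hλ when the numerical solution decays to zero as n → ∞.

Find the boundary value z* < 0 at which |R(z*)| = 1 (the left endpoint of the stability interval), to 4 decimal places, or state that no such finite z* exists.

Test eqn y'=λy, z=hλ:
  order 1, 1-stage ⇒ R(z)=1+z
  (e.g. R(-1.45)=-0.45000, |R|=0.45000)

Need |R(x)|<1, x<0.
x=-1.45: |R|=0.4500
|R(-1.21)|=0.2100 |R(-1.17)|=0.1700 |R(-1.08)|=0.0800
Bisect:
  x_lo=-2.6415 |R|=1.6415  x_hi=-0.3667 |R|=0.6333
  mid=-1.50409 |R|=0.50409 →hi
  mid=-2.07277 |R|=1.07277 →lo
  mid=-1.78843 |R|=0.78843 →hi
  mid=-1.93060 |R|=0.93060 →hi
  mid=-2.00169 |R|=1.00169 →lo
  mid=-1.96615 |R|=0.96615 →hi
  mid=-1.98392 |R|=0.98392 →hi
  mid=-1.99280 |R|=0.99280 →hi
  ...
  [-2.00002,-1.99988] ⇒ x*=-2.0000
Interval (-2.0000, 0).

left endpoint -2.0000.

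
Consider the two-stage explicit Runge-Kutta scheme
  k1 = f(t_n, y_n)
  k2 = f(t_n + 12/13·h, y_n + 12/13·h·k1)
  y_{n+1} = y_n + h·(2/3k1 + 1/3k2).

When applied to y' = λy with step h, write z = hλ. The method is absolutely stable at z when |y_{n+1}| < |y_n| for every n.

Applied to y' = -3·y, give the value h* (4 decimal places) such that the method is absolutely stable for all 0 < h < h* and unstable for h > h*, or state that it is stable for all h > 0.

Set f=λy, z=hλ:
  k1=λy_n ⇒ h·k1=z·y_n;  k2=λ(1+12/13z)y_n ⇒ h·k2=z(1+12/13z)y_n
  y_{n+1}/y_n = 1 + 2/3z + 1/3z(1+12/13z) = 1 + z + 4/13z²
  R(z) = 1 + z + 4/13z².

Find x<0 with |R(x)|<1.
x=-0.58: |R|=0.5235
R=1: x+4/13x²=0 ⇒ x=−13/4=-3.2500; min R=1−1/(4·4/13)=0.1875>−1
Confirm numerically:
  x=-2.588: |R|=0.47284 <1
  x=-2.195: |R|=0.28747 <1
  x=-1.774: |R|=0.19433 <1
  x=-3.759: |R|=1.58872 >1
  x=-3.641: |R|=1.43804 >1
  x=-3.438: |R|=1.19888 >1
Interval (-3.2500, 0).

(-3.2500,0); λ=-3 ⇒ h* = (13/4)/3 = 1.0833.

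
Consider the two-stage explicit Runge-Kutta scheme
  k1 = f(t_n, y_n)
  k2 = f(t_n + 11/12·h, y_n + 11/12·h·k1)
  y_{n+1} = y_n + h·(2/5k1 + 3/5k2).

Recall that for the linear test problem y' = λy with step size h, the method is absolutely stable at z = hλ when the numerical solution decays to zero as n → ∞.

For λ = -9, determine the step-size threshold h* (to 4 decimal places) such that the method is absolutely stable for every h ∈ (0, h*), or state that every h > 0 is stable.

Set f=λy, z=hλ:
  k1=λy_n ⇒ h·k1=z·y_n;  k2=λ(1+11/12z)y_n ⇒ h·k2=z(1+11/12z)y_n
  y_{n+1}/y_n = 1 + 2/5z + 3/5z(1+11/12z) = 1 + z + 11/20z²
  ⇒ R(z) = 1 + z + 11/20z².

Boundary: |R(x)|=1, x<0.
x=-0.71: |R|=0.5673
R=1: x+11/20x²=0 ⇒ x=−20/11=-1.8182; min R=1−1/(4·11/20)=0.5455>−1
Confirm numerically:
  x=-1.764: |R|=0.94743 <1
  x=-1.583: |R|=0.79524 <1
  x=-1.127: |R|=0.57157 <1
  x=-2.402: |R|=1.77128 >1
  x=-2.036: |R|=1.24391 >1
  x=-1.892: |R|=1.07682 >1
Interval (-1.8182, 0).

(-1.8182,0); λ=-9 ⇒ h* = (20/11)/9 = 0.2020.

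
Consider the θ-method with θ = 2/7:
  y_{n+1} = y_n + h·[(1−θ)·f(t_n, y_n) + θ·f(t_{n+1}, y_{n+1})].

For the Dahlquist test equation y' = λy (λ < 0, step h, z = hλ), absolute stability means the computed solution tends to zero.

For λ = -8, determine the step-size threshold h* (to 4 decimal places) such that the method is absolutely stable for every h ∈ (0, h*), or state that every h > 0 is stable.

Set f=λy, z=hλ:
  y_{n+1} = y_n + z·[5/7·y_n + 2/7·y_{n+1}] ⇒ (1 − 2/7z)y_{n+1} = (1 + 5/7z)y_n
  ⇒ R(z) = (1 + 5/7z)/(1 − 2/7z).

Solve |R(x)|<1 on ℝ⁻.
x=-1.31: |R|=0.0468
R=−1: 1+5/7x = −1+2/7x ⇒ -3/7x=2 ⇒ x=2/(-3/7)=-4.6667
Confirm numerically:
  x=-4.537: |R|=0.97580 <1
  x=-3.214: |R|=0.67545 <1
  x=-2.285: |R|=0.38245 <1
  x=-5.100: |R|=1.07558 >1
  x=-5.095: |R|=1.07475 >1
  x=-4.728: |R|=1.01118 >1
So |R|<1 on (-4.6667, 0).

(-4.6667,0); λ=-8 ⇒ h* = (14/3)/8 = 0.5833.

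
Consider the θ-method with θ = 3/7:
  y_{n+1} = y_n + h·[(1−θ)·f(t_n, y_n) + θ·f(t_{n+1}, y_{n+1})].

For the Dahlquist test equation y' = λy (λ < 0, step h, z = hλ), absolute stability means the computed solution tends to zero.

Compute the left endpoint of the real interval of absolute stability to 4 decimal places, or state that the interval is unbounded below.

z* = -14.0000.

Set f=λy, z=hλ:
  y_{n+1} = y_n + z·[4/7·y_n + 3/7·y_{n+1}] ⇒ (1 − 3/7z)y_{n+1} = (1 + 4/7z)y_n
  ⇒ R(z) = (1 + 4/7z)/(1 − 3/7z).

Find x<0 with |R(x)|<1.
x=-1.01: |R|=0.2951
R=−1: 1+4/7x = −1+3/7x ⇒ -1/7x=2 ⇒ x=2/(-1/7)=-14.0000
Confirm numerically:
  x=-10.337: |R|=0.90363 <1
  x=-9.067: |R|=0.85576 <1
  x=-8.544: |R|=0.83280 <1
  x=-8.130: |R|=0.81300 <1
  x=-14.220: |R|=1.00443 >1
  x=-14.027: |R|=1.00055 >1
Stable set (-14.0000, 0).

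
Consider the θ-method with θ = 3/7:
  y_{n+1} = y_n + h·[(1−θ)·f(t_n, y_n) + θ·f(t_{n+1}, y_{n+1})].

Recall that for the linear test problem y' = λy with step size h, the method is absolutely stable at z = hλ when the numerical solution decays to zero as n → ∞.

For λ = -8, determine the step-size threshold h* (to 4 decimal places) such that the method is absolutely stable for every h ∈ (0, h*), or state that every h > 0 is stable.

With y'=λy (z=hλ):
  y_{n+1} = y_n + z·[4/7·y_n + 3/7·y_{n+1}] ⇒ (1 − 3/7z)y_{n+1} = (1 + 4/7z)y_n
  R(z) = (1 + 4/7z)/(1 − 3/7z).

Solve |R(x)|<1 on ℝ⁻.
x=-0.87: |R|=0.3663
R=−1: 1+4/7x = −1+3/7x ⇒ -1/7x=2 ⇒ x=2/(-1/7)=-14.0000
Confirm numerically:
  x=-13.168: |R|=0.98211 <1
  x=-7.816: |R|=0.79690 <1
  x=-6.465: |R|=0.71453 <1
  x=-14.334: |R|=1.00668 >1
  x=-14.199: |R|=1.00401 >1
  x=-14.177: |R|=1.00357 >1
Stable set (-14.0000, 0).

(-14.0000,0); λ=-8 ⇒ h* = (14)/8 = 1.7500.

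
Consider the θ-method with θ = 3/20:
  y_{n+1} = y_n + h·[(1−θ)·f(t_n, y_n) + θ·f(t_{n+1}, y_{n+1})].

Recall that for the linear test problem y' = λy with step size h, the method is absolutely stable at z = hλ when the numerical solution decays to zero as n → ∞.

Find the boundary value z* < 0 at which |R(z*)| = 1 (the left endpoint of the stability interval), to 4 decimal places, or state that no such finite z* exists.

On y'=λy, z=hλ:
  y_{n+1} = y_n + z·[17/20·y_n + 3/20·y_{n+1}] ⇒ (1 − 3/20z)y_{n+1} = (1 + 17/20z)y_n
  Hence R(z) = (1 + 17/20z)/(1 − 3/20z).

Need |R(x)|<1, x<0.
x=-0.77: |R|=0.3097
R=−1: 1+17/20x = −1+3/20x ⇒ -7/10x=2 ⇒ x=2/(-7/10)=-2.8571
Confirm numerically:
  x=-2.276: |R|=0.69673 <1
  x=-1.740: |R|=0.37986 <1
  x=-1.401: |R|=0.15771 <1
  x=-3.424: |R|=1.26216 >1
  x=-3.049: |R|=1.09215 >1
So |R|<1 on (-2.8571, 0).

z* = -2.8571.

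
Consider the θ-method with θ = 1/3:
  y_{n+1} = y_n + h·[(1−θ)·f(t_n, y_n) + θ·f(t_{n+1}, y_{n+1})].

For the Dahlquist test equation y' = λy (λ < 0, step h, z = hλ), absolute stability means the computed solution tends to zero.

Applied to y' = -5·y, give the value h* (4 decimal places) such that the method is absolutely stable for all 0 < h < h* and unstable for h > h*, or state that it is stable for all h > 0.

(-6.0000,0); λ=-5 ⇒ h* = (6)/5 = 1.2000.

On y'=λy, z=hλ:
  y_{n+1} = y_n + z·[2/3·y_n + 1/3·y_{n+1}] ⇒ (1 − 1/3z)y_{n+1} = (1 + 2/3z)y_n
  so R(z) = (1 + 2/3z)/(1 − 1/3z).

Boundary: |R(x)|=1, x<0.
x=-0.74: |R|=0.4064
R=−1: 1+2/3x = −1+1/3x ⇒ -1/3x=2 ⇒ x=2/(-1/3)=-6.0000
Confirm numerically:
  x=-4.999: |R|=0.87486 <1
  x=-3.961: |R|=0.70708 <1
  x=-2.988: |R|=0.49699 <1
  x=-6.567: |R|=1.05927 >1
  x=-6.468: |R|=1.04943 >1
  x=-6.036: |R|=1.00398 >1
Stable set (-6.0000, 0).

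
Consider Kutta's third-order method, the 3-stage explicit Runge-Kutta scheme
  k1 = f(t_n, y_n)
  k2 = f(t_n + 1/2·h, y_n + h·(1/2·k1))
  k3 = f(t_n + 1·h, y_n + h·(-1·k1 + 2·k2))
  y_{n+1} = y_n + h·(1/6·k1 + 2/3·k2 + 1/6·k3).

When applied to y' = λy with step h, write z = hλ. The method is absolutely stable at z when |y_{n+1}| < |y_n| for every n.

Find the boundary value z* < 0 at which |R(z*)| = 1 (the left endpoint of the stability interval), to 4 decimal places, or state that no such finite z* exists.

Test eqn y'=λy, z=hλ:
  order 3, 3-stage ⇒ R(z)=1+z+z^2/2+z^3/6
  (e.g. R(-0.78)=0.44511, |R|=0.44511)

Solve |R(x)|<1 on ℝ⁻.
x=-0.78: |R|=0.4451
|R(-2.81)|=1.5600 |R(-2.73)|=1.3946 |R(-2.2)|=0.5547
Bisect:
  x_lo=-2.8304 |R|=1.6040  x_hi=-0.0776 |R|=0.9254
  mid=-1.45399 |R|=0.09074 →hi
  mid=-2.14219 |R|=0.48612 →hi
  mid=-2.48630 |R|=0.95704 →hi
  mid=-2.65835 |R|=1.25595 →lo
  mid=-2.57232 |R|=1.10068 →lo
  mid=-2.52931 |R|=1.02744 →lo
  mid=-2.50780 |R|=0.99189 →hi
  mid=-2.51856 |R|=1.00958 →lo
  mid=-2.51318 |R|=1.00072 →lo
  mid=-2.51049 |R|=0.99630 →hi
  ...
  [-2.51284,-2.51268] ⇒ x*=-2.5127
Stable set (-2.5127, 0).

z* = -2.5127.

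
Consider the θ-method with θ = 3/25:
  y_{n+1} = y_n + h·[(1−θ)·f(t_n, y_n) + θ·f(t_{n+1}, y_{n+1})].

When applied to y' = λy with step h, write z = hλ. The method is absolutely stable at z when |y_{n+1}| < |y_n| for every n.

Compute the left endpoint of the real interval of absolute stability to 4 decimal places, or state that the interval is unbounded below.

Set f=λy, z=hλ:
  y_{n+1} = y_n + z·[22/25·y_n + 3/25·y_{n+1}] ⇒ (1 − 3/25z)y_{n+1} = (1 + 22/25z)y_n
  R(z) = (1 + 22/25z)/(1 − 3/25z).

Find x<0 with |R(x)|<1.
x=-1.75: |R|=0.4463
R=−1: 1+22/25x = −1+3/25x ⇒ -19/25x=2 ⇒ x=2/(-19/25)=-2.6316
Confirm numerically:
  x=-2.541: |R|=0.94725 <1
  x=-2.412: |R|=0.87058 <1
  x=-1.240: |R|=0.07939 <1
  x=-3.021: |R|=1.21722 >1
  x=-2.827: |R|=1.11090 >1
  x=-2.653: |R|=1.01235 >1
So |R|<1 on (-2.6316, 0).

z* = -2.6316.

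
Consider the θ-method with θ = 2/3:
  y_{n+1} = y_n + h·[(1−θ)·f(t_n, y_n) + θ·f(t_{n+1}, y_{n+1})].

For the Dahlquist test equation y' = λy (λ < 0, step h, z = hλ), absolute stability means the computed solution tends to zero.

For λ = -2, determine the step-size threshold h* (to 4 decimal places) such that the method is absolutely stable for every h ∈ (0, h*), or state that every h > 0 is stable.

(−∞, 0) — no finite endpoint. Any h>0 works for λ=-2.

Set f=λy, z=hλ:
  y_{n+1} = y_n + z·[1/3·y_n + 2/3·y_{n+1}] ⇒ (1 − 2/3z)y_{n+1} = (1 + 1/3z)y_n
  Hence R(z) = (1 + 1/3z)/(1 − 2/3z).

Find x<0 with |R(x)|<1.
x=-0.78: |R|=0.4868
x=-2: |R|=0.1429
x=-10: |R|=0.3043
x=-100: |R|=0.4778
θ=2/3≥1/2 ⇒ |1+1/3x|<|1−2/3x| ∀x<0 ⇒ unbounded interval.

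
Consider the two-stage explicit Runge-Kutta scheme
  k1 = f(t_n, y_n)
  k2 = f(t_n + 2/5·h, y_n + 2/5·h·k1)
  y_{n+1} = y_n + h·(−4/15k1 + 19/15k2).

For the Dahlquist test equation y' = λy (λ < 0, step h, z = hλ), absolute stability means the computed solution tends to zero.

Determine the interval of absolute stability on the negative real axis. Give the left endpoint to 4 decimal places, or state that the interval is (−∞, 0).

With y'=λy (z=hλ):
  k1=λy_n ⇒ h·k1=z·y_n;  k2=λ(1+2/5z)y_n ⇒ h·k2=z(1+2/5z)y_n
  y_{n+1}/y_n = 1 − 4/15z + 19/15z(1+2/5z) = 1 + z + 38/75z²
  R(z) = 1 + z + 38/75z².

Find x<0 with |R(x)|<1.
x=-1.61: |R|=0.7033
R=1: x+38/75x²=0 ⇒ x=−75/38=-1.9737; min R=1−1/(4·38/75)=0.5066>−1
Confirm numerically:
  x=-1.647: |R|=0.72739 <1
  x=-1.526: |R|=0.65386 <1
  x=-1.333: |R|=0.56729 <1
  x=-2.369: |R|=1.47449 >1
  x=-2.229: |R|=1.28834 >1
So |R|<1 on (-1.9737, 0).

(-1.9737, 0).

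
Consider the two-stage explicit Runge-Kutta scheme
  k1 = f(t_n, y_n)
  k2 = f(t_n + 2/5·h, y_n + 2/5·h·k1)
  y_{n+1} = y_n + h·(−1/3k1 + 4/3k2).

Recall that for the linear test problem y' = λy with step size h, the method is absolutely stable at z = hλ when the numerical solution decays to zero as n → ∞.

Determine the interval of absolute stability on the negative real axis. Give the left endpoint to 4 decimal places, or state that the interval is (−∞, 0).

z∈(-1.8750,0).

On y'=λy, z=hλ:
  k1=λy_n ⇒ h·k1=z·y_n;  k2=λ(1+2/5z)y_n ⇒ h·k2=z(1+2/5z)y_n
  y_{n+1}/y_n = 1 − 1/3z + 4/3z(1+2/5z) = 1 + z + 8/15z²
  R(z) = 1 + z + 8/15z².

Solve |R(x)|<1 on ℝ⁻.
x=-1.21: |R|=0.5709
R=1: x+8/15x²=0 ⇒ x=−15/8=-1.8750; min R=1−1/(4·8/15)=0.5312>−1
Confirm numerically:
  x=-1.214: |R|=0.57202 <1
  x=-0.910: |R|=0.53165 <1
  x=-0.857: |R|=0.53471 <1
  x=-0.754: |R|=0.54921 <1
  x=-2.310: |R|=1.53592 >1
  x=-2.081: |R|=1.22863 >1
Stable set (-1.8750, 0).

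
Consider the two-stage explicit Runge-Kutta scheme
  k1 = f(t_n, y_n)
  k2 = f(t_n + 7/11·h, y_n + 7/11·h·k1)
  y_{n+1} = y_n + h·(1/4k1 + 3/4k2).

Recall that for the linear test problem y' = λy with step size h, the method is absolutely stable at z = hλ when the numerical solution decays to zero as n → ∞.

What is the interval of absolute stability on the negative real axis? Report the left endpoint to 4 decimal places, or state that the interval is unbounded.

z∈(-2.0952,0).

With y'=λy (z=hλ):
  k1=λy_n ⇒ h·k1=z·y_n;  k2=λ(1+7/11z)y_n ⇒ h·k2=z(1+7/11z)y_n
  y_{n+1}/y_n = 1 + 1/4z + 3/4z(1+7/11z) = 1 + z + 21/44z²
  so R(z) = 1 + z + 21/44z².

Need |R(x)|<1, x<0.
x=-0.31: |R|=0.7359
R=1: x+21/44x²=0 ⇒ x=−44/21=-2.0952; min R=1−1/(4·21/44)=0.4762>−1
Confirm numerically:
  x=-1.659: |R|=0.65459 <1
  x=-1.430: |R|=0.54597 <1
  x=-1.417: |R|=0.54131 <1
  x=-0.858: |R|=0.49335 <1
  x=-2.530: |R|=1.52497 >1
  x=-2.385: |R|=1.32983 >1
  x=-2.197: |R|=1.10670 >1
Stable set (-2.0952, 0).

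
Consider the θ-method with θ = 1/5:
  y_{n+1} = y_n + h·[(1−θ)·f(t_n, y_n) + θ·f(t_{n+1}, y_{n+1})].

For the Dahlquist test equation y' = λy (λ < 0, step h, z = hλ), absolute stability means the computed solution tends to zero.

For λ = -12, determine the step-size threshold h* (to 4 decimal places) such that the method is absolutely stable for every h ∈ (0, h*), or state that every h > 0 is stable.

With y'=λy (z=hλ):
  y_{n+1} = y_n + z·[4/5·y_n + 1/5·y_{n+1}] ⇒ (1 − 1/5z)y_{n+1} = (1 + 4/5z)y_n
  ⇒ R(z) = (1 + 4/5z)/(1 − 1/5z).

Solve |R(x)|<1 on ℝ⁻.
x=-1.14: |R|=0.0717
R=−1: 1+4/5x = −1+1/5x ⇒ -3/5x=2 ⇒ x=2/(-3/5)=-3.3333
Confirm numerically:
  x=-3.138: |R|=0.92799 <1
  x=-2.557: |R|=0.69181 <1
  x=-2.236: |R|=0.54505 <1
  x=-2.138: |R|=0.49762 <1
  x=-3.932: |R|=1.20107 >1
  x=-3.418: |R|=1.03017 >1
So |R|<1 on (-3.3333, 0).

(-3.3333,0); λ=-12 ⇒ h* = (10/3)/12 = 0.2778.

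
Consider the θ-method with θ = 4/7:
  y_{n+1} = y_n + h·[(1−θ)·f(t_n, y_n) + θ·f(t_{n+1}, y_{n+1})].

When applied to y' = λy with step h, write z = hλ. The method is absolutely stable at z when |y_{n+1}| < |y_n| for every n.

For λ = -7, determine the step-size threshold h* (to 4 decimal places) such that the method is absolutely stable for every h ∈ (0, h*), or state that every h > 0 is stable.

With y'=λy (z=hλ):
  y_{n+1} = y_n + z·[3/7·y_n + 4/7·y_{n+1}] ⇒ (1 − 4/7z)y_{n+1} = (1 + 3/7z)y_n
  Hence R(z) = (1 + 3/7z)/(1 − 4/7z).

Boundary: |R(x)|=1, x<0.
x=-1.08: |R|=0.3322
x=-2: |R|=0.0667
x=-10: |R|=0.4894
x=-100: |R|=0.7199
θ=4/7≥1/2 ⇒ |1+3/7x|<|1−4/7x| ∀x<0 ⇒ interval (−∞,0).

unbounded; (−∞, 0). Any h>0 works for λ=-7.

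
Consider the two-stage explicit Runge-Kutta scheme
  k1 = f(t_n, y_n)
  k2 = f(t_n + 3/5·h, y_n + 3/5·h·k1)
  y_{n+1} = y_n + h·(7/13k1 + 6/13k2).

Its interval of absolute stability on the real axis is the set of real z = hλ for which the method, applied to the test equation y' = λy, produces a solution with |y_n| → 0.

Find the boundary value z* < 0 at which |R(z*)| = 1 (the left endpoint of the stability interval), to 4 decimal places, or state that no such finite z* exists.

left endpoint -3.6111.

On y'=λy, z=hλ:
  k1=λy_n ⇒ h·k1=z·y_n;  k2=λ(1+3/5z)y_n ⇒ h·k2=z(1+3/5z)y_n
  y_{n+1}/y_n = 1 + 7/13z + 6/13z(1+3/5z) = 1 + z + 18/65z²
  so R(z) = 1 + z + 18/65z².

Need |R(x)|<1, x<0.
x=-1.68: |R|=0.1016
R=1: x+18/65x²=0 ⇒ x=−65/18=-3.6111; min R=1−1/(4·18/65)=0.0972>−1
Confirm numerically:
  x=-3.145: |R|=0.59405 <1
  x=-2.610: |R|=0.27643 <1
  x=-2.371: |R|=0.18576 <1
  x=-4.028: |R|=1.46502 >1
  x=-3.922: |R|=1.33765 >1
  x=-3.772: |R|=1.16806 >1
So |R|<1 on (-3.6111, 0).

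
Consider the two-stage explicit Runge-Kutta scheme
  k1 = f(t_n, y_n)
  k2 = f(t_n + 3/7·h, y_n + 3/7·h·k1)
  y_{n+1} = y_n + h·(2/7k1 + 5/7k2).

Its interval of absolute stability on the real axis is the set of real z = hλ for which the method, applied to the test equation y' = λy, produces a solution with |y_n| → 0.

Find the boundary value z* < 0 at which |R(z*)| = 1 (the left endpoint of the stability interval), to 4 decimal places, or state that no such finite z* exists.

z* = -3.2667.

Test eqn y'=λy, z=hλ:
  k1=λy_n ⇒ h·k1=z·y_n;  k2=λ(1+3/7z)y_n ⇒ h·k2=z(1+3/7z)y_n
  y_{n+1}/y_n = 1 + 2/7z + 5/7z(1+3/7z) = 1 + z + 15/49z²
  ⇒ R(z) = 1 + z + 15/49z².

Boundary: |R(x)|=1, x<0.
x=-0.45: |R|=0.6120
R=1: x+15/49x²=0 ⇒ x=−49/15=-3.2667; min R=1−1/(4·15/49)=0.1833>−1
Confirm numerically:
  x=-3.171: |R|=0.90713 <1
  x=-2.617: |R|=0.47954 <1
  x=-2.110: |R|=0.25289 <1
  x=-1.794: |R|=0.19124 <1
  x=-3.848: |R|=1.68479 >1
  x=-3.811: |R|=1.63504 >1
  x=-3.532: |R|=1.28688 >1
Stable set (-3.2667, 0).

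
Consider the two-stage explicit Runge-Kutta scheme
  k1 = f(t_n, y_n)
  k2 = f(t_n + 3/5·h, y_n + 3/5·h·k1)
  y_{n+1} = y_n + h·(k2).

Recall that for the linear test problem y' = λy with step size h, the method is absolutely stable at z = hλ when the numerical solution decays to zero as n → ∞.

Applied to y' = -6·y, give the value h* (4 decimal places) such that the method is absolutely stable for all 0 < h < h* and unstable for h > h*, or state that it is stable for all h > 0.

(-1.6667,0); λ=-6 ⇒ h* = (5/3)/6 = 0.2778.

On y'=λy, z=hλ:
  k1=λy_n ⇒ h·k1=z·y_n;  k2=λ(1+3/5z)y_n ⇒ h·k2=z(1+3/5z)y_n
  y_{n+1}/y_n = 1 + z(1+3/5z) = 1 + z + 3/5z²
  ⇒ R(z) = 1 + z + 3/5z².

Boundary: |R(x)|=1, x<0.
x=-1.38: |R|=0.7626
R=1: x+3/5x²=0 ⇒ x=−5/3=-1.6667; min R=1−1/(4·3/5)=0.5833>−1
Confirm numerically:
  x=-1.283: |R|=0.70465 <1
  x=-1.028: |R|=0.60607 <1
  x=-0.896: |R|=0.58569 <1
  x=-1.878: |R|=1.23813 >1
  x=-1.708: |R|=1.04236 >1
Interval (-1.6667, 0).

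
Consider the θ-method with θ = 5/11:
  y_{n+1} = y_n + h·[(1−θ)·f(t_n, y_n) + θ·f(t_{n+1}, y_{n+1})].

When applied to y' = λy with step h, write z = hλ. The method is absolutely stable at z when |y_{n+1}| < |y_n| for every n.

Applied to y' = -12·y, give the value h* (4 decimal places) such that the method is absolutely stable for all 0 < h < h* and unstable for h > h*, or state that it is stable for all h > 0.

On y'=λy, z=hλ:
  y_{n+1} = y_n + z·[6/11·y_n + 5/11·y_{n+1}] ⇒ (1 − 5/11z)y_{n+1} = (1 + 6/11z)y_n
  R(z) = (1 + 6/11z)/(1 − 5/11z).

Boundary: |R(x)|=1, x<0.
x=-1.7: |R|=0.0410
R=−1: 1+6/11x = −1+5/11x ⇒ -1/11x=2 ⇒ x=2/(-1/11)=-22.0000
Confirm numerically:
  x=-21.975: |R|=0.99979 <1
  x=-20.360: |R|=0.98546 <1
  x=-17.038: |R|=0.94841 <1
  x=-11.813: |R|=0.85461 <1
  x=-22.317: |R|=1.00259 >1
  x=-22.112: |R|=1.00092 >1
Stable set (-22.0000, 0).

(-22.0000,0); λ=-12 ⇒ h* = (22)/12 = 1.8333.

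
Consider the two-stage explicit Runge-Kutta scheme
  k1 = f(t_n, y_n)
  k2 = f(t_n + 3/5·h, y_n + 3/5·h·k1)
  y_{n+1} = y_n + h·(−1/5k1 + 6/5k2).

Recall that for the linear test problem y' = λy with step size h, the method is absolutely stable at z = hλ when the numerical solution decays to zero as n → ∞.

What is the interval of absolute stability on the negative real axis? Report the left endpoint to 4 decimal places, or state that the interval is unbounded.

z∈(-1.3889,0).

Test eqn y'=λy, z=hλ:
  k1=λy_n ⇒ h·k1=z·y_n;  k2=λ(1+3/5z)y_n ⇒ h·k2=z(1+3/5z)y_n
  y_{n+1}/y_n = 1 − 1/5z + 6/5z(1+3/5z) = 1 + z + 18/25z²
  ⇒ R(z) = 1 + z + 18/25z².

Solve |R(x)|<1 on ℝ⁻.
x=-0.99: |R|=0.7157
R=1: x+18/25x²=0 ⇒ x=−25/18=-1.3889; min R=1−1/(4·18/25)=0.6528>−1
Confirm numerically:
  x=-1.367: |R|=0.97846 <1
  x=-1.217: |R|=0.84938 <1
  x=-1.135: |R|=0.79252 <1
  x=-1.631: |R|=1.28432 >1
  x=-1.594: |R|=1.23540 >1
  x=-1.559: |R|=1.19095 >1
Stable set (-1.3889, 0).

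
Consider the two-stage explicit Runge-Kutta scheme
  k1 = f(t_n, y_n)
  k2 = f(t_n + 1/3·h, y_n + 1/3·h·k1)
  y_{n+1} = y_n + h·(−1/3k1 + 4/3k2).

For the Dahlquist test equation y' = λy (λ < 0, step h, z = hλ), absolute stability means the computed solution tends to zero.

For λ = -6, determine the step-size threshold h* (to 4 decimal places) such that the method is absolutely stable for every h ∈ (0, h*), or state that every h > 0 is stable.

With y'=λy (z=hλ):
  k1=λy_n ⇒ h·k1=z·y_n;  k2=λ(1+1/3z)y_n ⇒ h·k2=z(1+1/3z)y_n
  y_{n+1}/y_n = 1 − 1/3z + 4/3z(1+1/3z) = 1 + z + 4/9z²
  R(z) = 1 + z + 4/9z².

Boundary: |R(x)|=1, x<0.
x=-0.7: |R|=0.5178
R=1: x+4/9x²=0 ⇒ x=−9/4=-2.2500; min R=1−1/(4·4/9)=0.4375>−1
Confirm numerically:
  x=-1.965: |R|=0.75110 <1
  x=-1.823: |R|=0.65404 <1
  x=-1.284: |R|=0.44874 <1
  x=-1.279: |R|=0.44804 <1
  x=-2.793: |R|=1.67404 >1
  x=-2.289: |R|=1.03968 >1
Interval (-2.2500, 0).

(-2.2500,0); λ=-6 ⇒ h* = (9/4)/6 = 0.3750.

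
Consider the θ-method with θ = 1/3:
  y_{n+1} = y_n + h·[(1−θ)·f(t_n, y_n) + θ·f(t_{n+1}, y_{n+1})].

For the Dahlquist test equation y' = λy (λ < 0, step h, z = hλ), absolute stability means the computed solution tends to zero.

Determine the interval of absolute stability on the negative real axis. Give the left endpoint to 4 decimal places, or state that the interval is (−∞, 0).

On y'=λy, z=hλ:
  y_{n+1} = y_n + z·[2/3·y_n + 1/3·y_{n+1}] ⇒ (1 − 1/3z)y_{n+1} = (1 + 2/3z)y_n
  so R(z) = (1 + 2/3z)/(1 − 1/3z).

Find x<0 with |R(x)|<1.
x=-1.54: |R|=0.0176
R=−1: 1+2/3x = −1+1/3x ⇒ -1/3x=2 ⇒ x=2/(-1/3)=-6.0000
Confirm numerically:
  x=-5.210: |R|=0.90378 <1
  x=-5.002: |R|=0.87528 <1
  x=-4.829: |R|=0.85043 <1
  x=-3.733: |R|=0.66330 <1
  x=-6.297: |R|=1.03195 >1
  x=-6.294: |R|=1.03163 >1
  x=-6.083: |R|=1.00914 >1
So |R|<1 on (-6.0000, 0).

z∈(-6.0000,0).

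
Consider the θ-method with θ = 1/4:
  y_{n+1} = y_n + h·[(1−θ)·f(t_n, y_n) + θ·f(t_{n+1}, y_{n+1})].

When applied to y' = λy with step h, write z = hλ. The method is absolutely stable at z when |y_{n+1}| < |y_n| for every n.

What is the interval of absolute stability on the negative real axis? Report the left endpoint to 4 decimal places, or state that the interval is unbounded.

(-4.0000, 0).

On y'=λy, z=hλ:
  y_{n+1} = y_n + z·[3/4·y_n + 1/4·y_{n+1}] ⇒ (1 − 1/4z)y_{n+1} = (1 + 3/4z)y_n
  ⇒ R(z) = (1 + 3/4z)/(1 − 1/4z).

Find x<0 with |R(x)|<1.
x=-0.44: |R|=0.6036
R=−1: 1+3/4x = −1+1/4x ⇒ -1/2x=2 ⇒ x=2/(-1/2)=-4.0000
Confirm numerically:
  x=-3.928: |R|=0.98184 <1
  x=-2.870: |R|=0.67103 <1
  x=-2.794: |R|=0.64498 <1
  x=-2.222: |R|=0.42848 <1
  x=-4.435: |R|=1.10314 >1
  x=-4.433: |R|=1.10269 >1
Stable set (-4.0000, 0).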